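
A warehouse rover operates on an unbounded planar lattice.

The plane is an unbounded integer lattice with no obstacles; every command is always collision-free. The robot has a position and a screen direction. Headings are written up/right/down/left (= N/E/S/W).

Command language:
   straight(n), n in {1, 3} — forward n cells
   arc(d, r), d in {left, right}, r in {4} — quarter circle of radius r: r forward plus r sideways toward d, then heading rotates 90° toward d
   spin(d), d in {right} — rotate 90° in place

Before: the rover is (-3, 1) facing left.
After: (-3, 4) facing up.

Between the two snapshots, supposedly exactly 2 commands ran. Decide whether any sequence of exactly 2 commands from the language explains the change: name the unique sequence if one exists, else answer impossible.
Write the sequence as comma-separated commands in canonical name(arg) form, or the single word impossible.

spin(right), straight(3)

key: cell and facing (now N) both changed — the 2 commands mix motion and turning
from: (-3, 1) facing left
1. spin(right) → (-3, 1) facing up
2. straight(3) → (-3, 4) facing up
no other 2-command option fits: unique.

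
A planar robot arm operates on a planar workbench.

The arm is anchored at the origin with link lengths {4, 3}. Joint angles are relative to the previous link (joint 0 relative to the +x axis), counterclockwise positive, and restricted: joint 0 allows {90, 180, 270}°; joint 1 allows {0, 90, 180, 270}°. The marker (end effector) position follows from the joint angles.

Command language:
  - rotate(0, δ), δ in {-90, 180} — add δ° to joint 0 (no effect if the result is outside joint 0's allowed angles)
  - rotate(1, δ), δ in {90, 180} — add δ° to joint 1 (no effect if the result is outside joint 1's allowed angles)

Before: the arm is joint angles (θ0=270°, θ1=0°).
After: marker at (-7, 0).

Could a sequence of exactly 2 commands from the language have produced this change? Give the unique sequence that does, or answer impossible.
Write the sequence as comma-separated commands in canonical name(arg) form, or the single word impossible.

rotate(0, -90), rotate(0, 180)

key: order matters: swapping rotate(0, -90) and rotate(0, 180) lands elsewhere
initial: joint angles (θ0=270°, θ1=0°)
[1] after rotate(0, -90): joint angles (θ0=180°, θ1=0°)
[2] after rotate(0, 180): joint angles (θ0=180°, θ1=0°)
no other 2-command option fits: unique.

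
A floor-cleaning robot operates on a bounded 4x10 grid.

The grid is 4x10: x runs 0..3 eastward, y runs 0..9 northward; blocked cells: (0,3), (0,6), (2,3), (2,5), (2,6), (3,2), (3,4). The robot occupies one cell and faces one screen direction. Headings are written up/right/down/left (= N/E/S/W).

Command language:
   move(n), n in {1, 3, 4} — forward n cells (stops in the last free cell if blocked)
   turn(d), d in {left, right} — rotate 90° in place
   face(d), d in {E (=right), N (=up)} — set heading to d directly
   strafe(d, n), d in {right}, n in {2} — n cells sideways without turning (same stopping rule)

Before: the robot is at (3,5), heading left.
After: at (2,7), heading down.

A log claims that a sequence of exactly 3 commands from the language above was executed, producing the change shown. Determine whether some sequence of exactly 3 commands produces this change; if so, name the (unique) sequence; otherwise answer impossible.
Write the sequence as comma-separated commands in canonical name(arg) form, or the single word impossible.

key: position moved to (2,7) AND the heading swung to S — translation plus rotation needed
begin: at (3,5), heading left
[1] after strafe(right, 2): at (3,7), heading left
[2] after move(1): at (2,7), heading left
[3] after turn(left): at (2,7), heading down
uniquely the one of 512 3-step routes that fits.

strafe(right, 2), move(1), turn(left)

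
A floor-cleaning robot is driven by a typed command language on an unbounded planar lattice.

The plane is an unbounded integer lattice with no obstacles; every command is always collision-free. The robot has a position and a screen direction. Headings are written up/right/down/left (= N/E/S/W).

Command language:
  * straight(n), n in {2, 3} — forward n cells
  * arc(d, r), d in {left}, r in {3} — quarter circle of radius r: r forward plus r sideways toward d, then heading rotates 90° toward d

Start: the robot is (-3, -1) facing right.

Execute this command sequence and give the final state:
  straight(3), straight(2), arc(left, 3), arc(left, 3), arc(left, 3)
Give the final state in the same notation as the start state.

initial: (-3, -1) facing right
1. straight(3) → (0, -1) facing right
2. straight(2) → (2, -1) facing right
3. arc(left, 3) → (5, 2) facing up
4. arc(left, 3) → (2, 5) facing left
5. arc(left, 3) → (-1, 2) facing down

(-1, 2) facing down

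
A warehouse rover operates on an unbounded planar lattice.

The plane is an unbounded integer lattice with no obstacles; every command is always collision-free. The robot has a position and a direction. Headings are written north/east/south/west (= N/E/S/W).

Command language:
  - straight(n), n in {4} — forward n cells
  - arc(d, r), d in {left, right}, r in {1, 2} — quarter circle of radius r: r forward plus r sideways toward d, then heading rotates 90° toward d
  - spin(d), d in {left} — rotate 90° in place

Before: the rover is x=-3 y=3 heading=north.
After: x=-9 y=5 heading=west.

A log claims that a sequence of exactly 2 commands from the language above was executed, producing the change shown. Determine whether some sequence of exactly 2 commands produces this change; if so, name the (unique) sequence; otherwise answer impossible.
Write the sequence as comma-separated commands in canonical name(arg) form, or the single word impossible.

arc(left, 2), straight(4)

key: position moved to (-9,5) AND the heading swung to W — translation plus rotation needed
from: x=-3 y=3 heading=north
t=1 arc(left, 2) ⇒ x=-5 y=5 heading=west
t=2 straight(4) ⇒ x=-9 y=5 heading=west
all 36 alternatives checked — unique.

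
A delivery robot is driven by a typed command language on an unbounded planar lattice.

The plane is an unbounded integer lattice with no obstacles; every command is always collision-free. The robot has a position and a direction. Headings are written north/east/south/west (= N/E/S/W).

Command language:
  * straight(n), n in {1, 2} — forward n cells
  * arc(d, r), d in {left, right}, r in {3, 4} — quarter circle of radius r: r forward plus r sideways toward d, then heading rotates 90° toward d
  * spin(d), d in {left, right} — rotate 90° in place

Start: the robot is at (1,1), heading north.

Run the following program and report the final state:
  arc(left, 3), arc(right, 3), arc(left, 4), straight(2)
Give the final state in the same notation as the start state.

from: at (1,1), heading north
1. arc(left, 3) → at (-2,4), heading west
2. arc(right, 3) → at (-5,7), heading north
3. arc(left, 4) → at (-9,11), heading west
4. straight(2) → at (-11,11), heading west

at (-11,11), heading west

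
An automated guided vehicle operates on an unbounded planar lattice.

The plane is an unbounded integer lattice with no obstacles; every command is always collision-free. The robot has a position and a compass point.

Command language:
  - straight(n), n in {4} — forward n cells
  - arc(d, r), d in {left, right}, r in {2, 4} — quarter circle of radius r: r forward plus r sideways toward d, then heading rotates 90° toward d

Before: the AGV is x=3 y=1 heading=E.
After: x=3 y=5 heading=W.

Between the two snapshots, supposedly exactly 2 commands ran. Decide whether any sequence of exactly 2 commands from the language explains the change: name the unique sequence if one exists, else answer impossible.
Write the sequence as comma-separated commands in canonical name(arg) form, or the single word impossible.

key: position moved to (3,5) AND the heading swung to W — translation plus rotation needed
initial: x=3 y=1 heading=E
1. arc(left, 2) → x=5 y=3 heading=N
2. arc(left, 2) → x=3 y=5 heading=W
all 25 alternatives checked — unique.

arc(left, 2), arc(left, 2)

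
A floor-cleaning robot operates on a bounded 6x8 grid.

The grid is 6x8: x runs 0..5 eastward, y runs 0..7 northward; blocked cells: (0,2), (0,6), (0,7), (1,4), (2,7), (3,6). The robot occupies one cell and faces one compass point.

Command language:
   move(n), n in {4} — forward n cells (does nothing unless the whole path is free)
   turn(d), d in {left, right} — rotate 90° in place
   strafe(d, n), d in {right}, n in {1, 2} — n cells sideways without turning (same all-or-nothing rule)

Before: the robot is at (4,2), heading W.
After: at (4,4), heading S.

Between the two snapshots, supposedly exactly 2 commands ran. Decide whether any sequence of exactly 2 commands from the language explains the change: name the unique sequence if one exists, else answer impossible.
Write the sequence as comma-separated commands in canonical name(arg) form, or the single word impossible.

strafe(right, 2), turn(left)

key: running turn(left) before strafe(right, 2) would end elsewhere — order is forced
start: at (4,2), heading W
1. strafe(right, 2) → at (4,4), heading W
2. turn(left) → at (4,4), heading S
no other 2-command option fits: unique.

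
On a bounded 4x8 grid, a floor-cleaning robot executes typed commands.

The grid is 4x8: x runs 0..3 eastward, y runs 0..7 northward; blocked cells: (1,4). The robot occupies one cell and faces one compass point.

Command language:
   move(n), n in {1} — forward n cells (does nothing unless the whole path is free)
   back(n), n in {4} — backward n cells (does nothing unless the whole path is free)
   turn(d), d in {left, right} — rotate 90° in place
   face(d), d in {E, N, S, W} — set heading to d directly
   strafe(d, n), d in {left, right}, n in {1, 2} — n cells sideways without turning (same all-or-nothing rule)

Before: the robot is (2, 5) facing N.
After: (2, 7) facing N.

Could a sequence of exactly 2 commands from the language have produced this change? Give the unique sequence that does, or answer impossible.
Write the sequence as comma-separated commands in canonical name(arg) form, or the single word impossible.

move(1), move(1)

key: still facing N at the end — nothing in the sequence rotates
begin: (2, 5) facing N
t=1 move(1) ⇒ (2, 6) facing N
t=2 move(1) ⇒ (2, 7) facing N
no rival 2-sequence matches.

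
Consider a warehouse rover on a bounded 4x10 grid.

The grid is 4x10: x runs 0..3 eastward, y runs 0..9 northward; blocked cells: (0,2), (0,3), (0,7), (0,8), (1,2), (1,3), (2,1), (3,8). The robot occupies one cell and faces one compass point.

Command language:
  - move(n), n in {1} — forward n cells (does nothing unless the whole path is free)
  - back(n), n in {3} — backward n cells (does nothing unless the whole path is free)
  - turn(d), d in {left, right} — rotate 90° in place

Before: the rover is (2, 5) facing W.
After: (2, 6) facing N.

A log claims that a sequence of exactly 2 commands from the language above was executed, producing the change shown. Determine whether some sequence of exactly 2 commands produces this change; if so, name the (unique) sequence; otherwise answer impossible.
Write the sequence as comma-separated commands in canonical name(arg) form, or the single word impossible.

key: cell and facing (now N) both changed — the 2 commands mix motion and turning
t0: (2, 5) facing W
1. turn(right) → (2, 5) facing N
2. move(1) → (2, 6) facing N
all 16 alternatives checked — unique.

turn(right), move(1)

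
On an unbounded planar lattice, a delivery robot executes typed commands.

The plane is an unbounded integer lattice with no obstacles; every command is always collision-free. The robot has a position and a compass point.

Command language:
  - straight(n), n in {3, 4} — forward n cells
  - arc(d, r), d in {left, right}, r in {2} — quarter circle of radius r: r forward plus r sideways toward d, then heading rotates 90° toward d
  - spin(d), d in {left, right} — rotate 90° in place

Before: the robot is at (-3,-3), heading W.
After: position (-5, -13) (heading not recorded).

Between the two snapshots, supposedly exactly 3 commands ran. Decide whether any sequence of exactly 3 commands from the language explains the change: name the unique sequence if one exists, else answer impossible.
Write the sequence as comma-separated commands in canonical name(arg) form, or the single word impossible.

key: running straight(4) before arc(left, 2) would end elsewhere — order is forced
from: at (-3,-3), heading W
1. arc(left, 2) → at (-5,-5), heading S
2. straight(4) → at (-5,-9), heading S
3. straight(4) → at (-5,-13), heading S
all 216 alternatives checked — unique.

arc(left, 2), straight(4), straight(4)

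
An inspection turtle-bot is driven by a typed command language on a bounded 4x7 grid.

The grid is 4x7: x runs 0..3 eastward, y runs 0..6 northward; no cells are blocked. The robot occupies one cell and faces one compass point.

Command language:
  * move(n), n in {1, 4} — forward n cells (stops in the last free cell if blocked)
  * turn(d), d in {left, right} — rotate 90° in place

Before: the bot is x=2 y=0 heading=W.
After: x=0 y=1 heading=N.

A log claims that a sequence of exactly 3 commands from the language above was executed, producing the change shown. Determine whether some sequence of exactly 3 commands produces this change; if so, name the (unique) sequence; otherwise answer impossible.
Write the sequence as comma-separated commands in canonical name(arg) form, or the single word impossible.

key: move(4) runs into the grid edge before its full distance
t0: x=2 y=0 heading=W
step 1 (move(4)): x=0 y=0 heading=W
step 2 (turn(right)): x=0 y=0 heading=N
step 3 (move(1)): x=0 y=1 heading=N
uniquely the one of 64 3-step routes that fits.

move(4), turn(right), move(1)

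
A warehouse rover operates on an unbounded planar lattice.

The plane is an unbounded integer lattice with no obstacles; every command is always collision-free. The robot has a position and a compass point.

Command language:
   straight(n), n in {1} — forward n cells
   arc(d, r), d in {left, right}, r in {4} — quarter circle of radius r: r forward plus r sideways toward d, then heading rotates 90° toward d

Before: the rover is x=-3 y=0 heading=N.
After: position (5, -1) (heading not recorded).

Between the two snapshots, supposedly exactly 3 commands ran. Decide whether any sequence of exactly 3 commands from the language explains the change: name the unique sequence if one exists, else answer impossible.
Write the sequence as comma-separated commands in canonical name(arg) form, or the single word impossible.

key: order matters: swapping arc(right, 4) and straight(1) lands elsewhere
from: x=-3 y=0 heading=N
t=1 arc(right, 4) ⇒ x=1 y=4 heading=E
t=2 arc(right, 4) ⇒ x=5 y=0 heading=S
t=3 straight(1) ⇒ x=5 y=-1 heading=S
uniquely the one of 27 3-step routes that fits.

arc(right, 4), arc(right, 4), straight(1)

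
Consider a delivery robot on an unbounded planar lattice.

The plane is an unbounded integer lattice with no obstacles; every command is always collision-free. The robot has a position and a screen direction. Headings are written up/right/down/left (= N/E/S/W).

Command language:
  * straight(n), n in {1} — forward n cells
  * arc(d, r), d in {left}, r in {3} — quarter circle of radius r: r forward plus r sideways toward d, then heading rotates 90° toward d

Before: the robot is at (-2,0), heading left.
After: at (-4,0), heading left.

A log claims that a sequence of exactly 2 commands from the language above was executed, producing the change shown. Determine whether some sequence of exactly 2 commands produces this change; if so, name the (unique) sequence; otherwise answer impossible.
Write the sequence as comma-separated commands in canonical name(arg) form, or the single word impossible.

key: heading stays W — no command in the sequence turns
start: at (-2,0), heading left
1. straight(1) → at (-3,0), heading left
2. straight(1) → at (-4,0), heading left
no other 2-command option fits: unique.

straight(1), straight(1)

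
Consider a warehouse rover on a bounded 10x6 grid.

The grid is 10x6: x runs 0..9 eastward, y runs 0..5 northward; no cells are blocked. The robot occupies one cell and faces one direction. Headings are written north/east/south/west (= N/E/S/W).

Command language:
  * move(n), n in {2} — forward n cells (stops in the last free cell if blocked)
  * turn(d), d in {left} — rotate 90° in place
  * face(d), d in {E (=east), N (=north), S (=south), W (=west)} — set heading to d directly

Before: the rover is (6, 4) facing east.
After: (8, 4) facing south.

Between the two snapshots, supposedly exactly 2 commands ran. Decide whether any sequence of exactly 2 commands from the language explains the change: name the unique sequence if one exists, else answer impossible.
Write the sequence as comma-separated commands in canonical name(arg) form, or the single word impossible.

key: cell and facing (now S) both changed — the 2 commands mix motion and turning
initial: (6, 4) facing east
t=1 move(2) ⇒ (8, 4) facing east
t=2 face(S) ⇒ (8, 4) facing south
uniquely the one of 36 2-step routes that fits.

move(2), face(S)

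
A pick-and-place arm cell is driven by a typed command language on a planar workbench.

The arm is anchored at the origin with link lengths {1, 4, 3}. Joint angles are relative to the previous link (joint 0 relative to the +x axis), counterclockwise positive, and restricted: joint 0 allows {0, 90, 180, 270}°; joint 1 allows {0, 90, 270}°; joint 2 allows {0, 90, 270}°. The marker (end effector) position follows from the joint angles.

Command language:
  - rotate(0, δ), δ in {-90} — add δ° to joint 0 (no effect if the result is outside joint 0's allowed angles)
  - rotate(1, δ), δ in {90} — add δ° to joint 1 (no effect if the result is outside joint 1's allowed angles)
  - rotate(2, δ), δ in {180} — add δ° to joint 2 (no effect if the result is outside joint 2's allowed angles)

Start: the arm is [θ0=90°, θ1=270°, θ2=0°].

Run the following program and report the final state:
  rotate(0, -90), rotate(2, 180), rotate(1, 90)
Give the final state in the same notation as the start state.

from: [θ0=90°, θ1=270°, θ2=0°]
step 1 (rotate(0, -90)): [θ0=0°, θ1=270°, θ2=0°]
step 2 (rotate(2, 180)): [θ0=0°, θ1=270°, θ2=0°]
step 3 (rotate(1, 90)): [θ0=0°, θ1=0°, θ2=0°]

[θ0=0°, θ1=0°, θ2=0°]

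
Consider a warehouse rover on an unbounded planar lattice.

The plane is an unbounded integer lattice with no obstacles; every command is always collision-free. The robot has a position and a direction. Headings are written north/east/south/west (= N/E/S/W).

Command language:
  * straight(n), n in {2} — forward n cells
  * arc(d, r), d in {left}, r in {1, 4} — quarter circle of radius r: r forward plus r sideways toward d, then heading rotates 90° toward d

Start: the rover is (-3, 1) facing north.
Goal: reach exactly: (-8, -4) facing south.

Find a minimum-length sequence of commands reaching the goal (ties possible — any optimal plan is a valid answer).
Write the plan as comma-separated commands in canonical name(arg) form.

initial: (-3, 1) facing north
step 1 (arc(left, 1)): (-4, 2) facing west
step 2 (arc(left, 4)): (-8, -2) facing south
step 3 (straight(2)): (-8, -4) facing south
no 2-step plan works, so 3 is optimal.

arc(left, 1), arc(left, 4), straight(2)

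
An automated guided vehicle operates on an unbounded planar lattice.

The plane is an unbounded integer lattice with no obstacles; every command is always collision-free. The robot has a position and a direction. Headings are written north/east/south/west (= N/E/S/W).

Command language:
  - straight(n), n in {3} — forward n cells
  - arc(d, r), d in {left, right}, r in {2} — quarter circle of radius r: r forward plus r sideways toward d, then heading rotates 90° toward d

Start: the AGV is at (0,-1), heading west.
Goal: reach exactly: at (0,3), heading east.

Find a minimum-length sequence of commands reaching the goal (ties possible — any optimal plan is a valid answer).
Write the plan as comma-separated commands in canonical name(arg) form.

initial: at (0,-1), heading west
1. arc(right, 2) → at (-2,1), heading north
2. arc(right, 2) → at (0,3), heading east
shorter routes all fall short; 2 is best.

arc(right, 2), arc(right, 2)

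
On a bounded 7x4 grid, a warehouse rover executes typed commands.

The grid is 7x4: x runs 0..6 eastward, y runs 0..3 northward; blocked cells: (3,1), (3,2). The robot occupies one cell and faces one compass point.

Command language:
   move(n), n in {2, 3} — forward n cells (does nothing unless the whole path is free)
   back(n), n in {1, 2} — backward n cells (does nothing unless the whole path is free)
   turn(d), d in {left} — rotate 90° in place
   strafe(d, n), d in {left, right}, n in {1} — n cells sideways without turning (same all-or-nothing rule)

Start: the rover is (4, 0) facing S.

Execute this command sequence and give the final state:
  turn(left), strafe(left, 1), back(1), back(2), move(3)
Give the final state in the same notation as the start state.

(4, 1) facing E

from: (4, 0) facing S
1. turn(left) → (4, 0) facing E
2. strafe(left, 1) → (4, 1) facing E
3. back(1) → (4, 1) facing E
4. back(2) → (4, 1) facing E
5. move(3) → (4, 1) facing E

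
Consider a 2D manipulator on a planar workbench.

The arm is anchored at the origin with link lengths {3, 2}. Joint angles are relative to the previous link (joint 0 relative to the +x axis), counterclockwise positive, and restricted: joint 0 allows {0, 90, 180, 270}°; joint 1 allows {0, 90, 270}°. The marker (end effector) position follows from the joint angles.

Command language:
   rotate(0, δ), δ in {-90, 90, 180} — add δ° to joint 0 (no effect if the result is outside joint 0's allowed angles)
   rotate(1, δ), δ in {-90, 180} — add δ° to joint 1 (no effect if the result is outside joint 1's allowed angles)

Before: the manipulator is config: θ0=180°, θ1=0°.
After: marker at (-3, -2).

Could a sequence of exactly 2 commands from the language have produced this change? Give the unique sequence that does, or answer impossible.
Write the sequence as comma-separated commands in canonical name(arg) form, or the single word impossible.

rotate(1, -90), rotate(1, 180)

key: running rotate(1, 180) before rotate(1, -90) would end elsewhere — order is forced
initial: config: θ0=180°, θ1=0°
1. rotate(1, -90) → config: θ0=180°, θ1=270°
2. rotate(1, 180) → config: θ0=180°, θ1=90°
no rival 2-sequence matches.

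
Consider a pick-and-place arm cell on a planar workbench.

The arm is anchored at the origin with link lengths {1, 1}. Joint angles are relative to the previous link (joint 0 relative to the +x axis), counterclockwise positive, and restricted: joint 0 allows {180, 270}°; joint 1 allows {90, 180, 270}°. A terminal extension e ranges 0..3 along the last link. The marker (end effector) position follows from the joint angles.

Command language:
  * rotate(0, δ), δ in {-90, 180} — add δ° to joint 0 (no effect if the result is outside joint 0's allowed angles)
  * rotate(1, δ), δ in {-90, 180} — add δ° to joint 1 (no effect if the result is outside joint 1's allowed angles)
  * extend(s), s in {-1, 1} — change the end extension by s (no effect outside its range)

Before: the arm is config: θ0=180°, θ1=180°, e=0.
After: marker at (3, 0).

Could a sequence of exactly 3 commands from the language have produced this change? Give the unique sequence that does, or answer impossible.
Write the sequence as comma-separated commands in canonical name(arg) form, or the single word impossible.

start: config: θ0=180°, θ1=180°, e=0
1. extend(1) → config: θ0=180°, θ1=180°, e=1
2. extend(1) → config: θ0=180°, θ1=180°, e=2
3. extend(1) → config: θ0=180°, θ1=180°, e=3
all 216 alternatives checked — unique.

extend(1), extend(1), extend(1)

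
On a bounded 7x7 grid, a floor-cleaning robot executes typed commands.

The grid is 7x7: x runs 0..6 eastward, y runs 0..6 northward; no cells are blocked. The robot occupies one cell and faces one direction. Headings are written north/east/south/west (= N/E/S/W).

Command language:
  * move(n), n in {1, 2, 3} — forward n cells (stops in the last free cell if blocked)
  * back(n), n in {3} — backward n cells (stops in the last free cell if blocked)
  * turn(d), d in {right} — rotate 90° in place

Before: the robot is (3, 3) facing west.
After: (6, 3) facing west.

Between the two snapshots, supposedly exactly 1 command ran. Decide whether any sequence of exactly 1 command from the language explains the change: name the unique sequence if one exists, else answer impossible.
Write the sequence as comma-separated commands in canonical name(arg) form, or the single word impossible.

back(3)

key: heading stays W — the single command does not turn
start: (3, 3) facing west
1. back(3) → (6, 3) facing west
no rival 1-sequence matches.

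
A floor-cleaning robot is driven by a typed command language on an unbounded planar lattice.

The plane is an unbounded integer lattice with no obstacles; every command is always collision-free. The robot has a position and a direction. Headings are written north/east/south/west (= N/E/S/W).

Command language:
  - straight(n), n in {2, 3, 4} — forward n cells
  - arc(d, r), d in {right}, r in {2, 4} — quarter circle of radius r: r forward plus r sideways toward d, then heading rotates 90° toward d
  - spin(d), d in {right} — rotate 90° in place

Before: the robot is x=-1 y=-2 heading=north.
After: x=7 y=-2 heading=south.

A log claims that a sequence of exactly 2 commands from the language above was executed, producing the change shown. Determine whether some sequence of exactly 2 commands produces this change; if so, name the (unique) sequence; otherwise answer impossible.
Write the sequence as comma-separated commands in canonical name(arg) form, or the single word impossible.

key: cell and facing (now S) both changed — the 2 commands mix motion and turning
t0: x=-1 y=-2 heading=north
1. arc(right, 4) → x=3 y=2 heading=east
2. arc(right, 4) → x=7 y=-2 heading=south
all 36 alternatives checked — unique.

arc(right, 4), arc(right, 4)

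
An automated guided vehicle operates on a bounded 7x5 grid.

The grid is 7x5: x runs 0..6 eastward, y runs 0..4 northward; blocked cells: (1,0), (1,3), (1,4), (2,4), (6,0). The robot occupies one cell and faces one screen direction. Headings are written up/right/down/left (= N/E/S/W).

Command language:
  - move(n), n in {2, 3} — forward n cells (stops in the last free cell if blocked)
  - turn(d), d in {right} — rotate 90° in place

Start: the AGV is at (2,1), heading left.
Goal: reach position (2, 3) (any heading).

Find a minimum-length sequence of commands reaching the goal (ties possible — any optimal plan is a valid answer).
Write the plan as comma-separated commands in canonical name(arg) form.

begin: at (2,1), heading left
t=1 turn(right) ⇒ at (2,1), heading up
t=2 move(3) ⇒ at (2,3), heading up
no 1-step plan works, so 2 is optimal.

turn(right), move(3)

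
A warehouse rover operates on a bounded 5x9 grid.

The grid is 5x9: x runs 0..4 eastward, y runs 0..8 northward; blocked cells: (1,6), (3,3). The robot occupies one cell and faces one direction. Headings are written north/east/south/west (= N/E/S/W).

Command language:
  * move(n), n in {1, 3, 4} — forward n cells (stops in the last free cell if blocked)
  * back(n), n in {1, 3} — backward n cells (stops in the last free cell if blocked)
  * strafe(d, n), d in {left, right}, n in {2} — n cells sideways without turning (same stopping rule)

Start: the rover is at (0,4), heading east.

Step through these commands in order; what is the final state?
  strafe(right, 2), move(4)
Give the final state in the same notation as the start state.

t0: at (0,4), heading east
[1] after strafe(right, 2): at (0,2), heading east
[2] after move(4): at (4,2), heading east

at (4,2), heading east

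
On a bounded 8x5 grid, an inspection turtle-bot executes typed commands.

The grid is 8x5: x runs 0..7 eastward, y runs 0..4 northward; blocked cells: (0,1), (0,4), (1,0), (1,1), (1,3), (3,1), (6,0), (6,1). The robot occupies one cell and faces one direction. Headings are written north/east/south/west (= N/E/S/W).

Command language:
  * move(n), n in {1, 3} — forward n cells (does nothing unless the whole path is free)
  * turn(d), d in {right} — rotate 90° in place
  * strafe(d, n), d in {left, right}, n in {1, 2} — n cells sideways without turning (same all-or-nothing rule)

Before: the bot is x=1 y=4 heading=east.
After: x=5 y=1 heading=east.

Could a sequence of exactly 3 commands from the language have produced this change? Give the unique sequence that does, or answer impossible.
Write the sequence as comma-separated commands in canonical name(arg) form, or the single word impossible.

no 3-step route produces this change.

impossible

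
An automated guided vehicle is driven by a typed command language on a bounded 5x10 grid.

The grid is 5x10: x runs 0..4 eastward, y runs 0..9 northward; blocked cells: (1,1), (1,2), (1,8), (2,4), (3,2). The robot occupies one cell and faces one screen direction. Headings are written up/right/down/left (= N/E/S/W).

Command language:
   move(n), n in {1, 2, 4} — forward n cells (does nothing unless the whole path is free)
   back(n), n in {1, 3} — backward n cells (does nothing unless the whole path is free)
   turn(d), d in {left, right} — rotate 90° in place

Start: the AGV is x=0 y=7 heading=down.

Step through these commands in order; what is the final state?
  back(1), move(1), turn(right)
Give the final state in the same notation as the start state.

from: x=0 y=7 heading=down
1. back(1) → x=0 y=8 heading=down
2. move(1) → x=0 y=7 heading=down
3. turn(right) → x=0 y=7 heading=left

x=0 y=7 heading=left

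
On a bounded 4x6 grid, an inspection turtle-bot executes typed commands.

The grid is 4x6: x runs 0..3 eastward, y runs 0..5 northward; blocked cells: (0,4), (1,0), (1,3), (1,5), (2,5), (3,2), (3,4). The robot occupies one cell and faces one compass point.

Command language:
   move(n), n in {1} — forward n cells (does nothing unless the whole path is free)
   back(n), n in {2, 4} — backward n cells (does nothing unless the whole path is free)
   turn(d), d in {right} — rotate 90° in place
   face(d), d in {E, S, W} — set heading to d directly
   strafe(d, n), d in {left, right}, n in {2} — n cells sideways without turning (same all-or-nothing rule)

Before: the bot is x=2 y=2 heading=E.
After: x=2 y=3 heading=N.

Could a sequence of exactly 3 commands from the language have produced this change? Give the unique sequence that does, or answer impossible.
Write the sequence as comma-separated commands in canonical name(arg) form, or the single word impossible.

face(W), turn(right), move(1)

key: cell and facing (now N) both changed — the 3 commands mix motion and turning
t0: x=2 y=2 heading=E
t=1 face(W) ⇒ x=2 y=2 heading=W
t=2 turn(right) ⇒ x=2 y=2 heading=N
t=3 move(1) ⇒ x=2 y=3 heading=N
all 729 alternatives checked — unique.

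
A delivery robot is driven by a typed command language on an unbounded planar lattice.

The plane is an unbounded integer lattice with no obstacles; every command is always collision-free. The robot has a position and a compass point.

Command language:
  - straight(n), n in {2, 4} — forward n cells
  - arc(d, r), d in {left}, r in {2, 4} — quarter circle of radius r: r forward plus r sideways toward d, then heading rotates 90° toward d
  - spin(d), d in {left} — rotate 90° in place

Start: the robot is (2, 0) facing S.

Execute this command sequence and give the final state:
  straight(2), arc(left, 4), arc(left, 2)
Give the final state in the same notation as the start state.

t0: (2, 0) facing S
t=1 straight(2) ⇒ (2, -2) facing S
t=2 arc(left, 4) ⇒ (6, -6) facing E
t=3 arc(left, 2) ⇒ (8, -4) facing N

(8, -4) facing N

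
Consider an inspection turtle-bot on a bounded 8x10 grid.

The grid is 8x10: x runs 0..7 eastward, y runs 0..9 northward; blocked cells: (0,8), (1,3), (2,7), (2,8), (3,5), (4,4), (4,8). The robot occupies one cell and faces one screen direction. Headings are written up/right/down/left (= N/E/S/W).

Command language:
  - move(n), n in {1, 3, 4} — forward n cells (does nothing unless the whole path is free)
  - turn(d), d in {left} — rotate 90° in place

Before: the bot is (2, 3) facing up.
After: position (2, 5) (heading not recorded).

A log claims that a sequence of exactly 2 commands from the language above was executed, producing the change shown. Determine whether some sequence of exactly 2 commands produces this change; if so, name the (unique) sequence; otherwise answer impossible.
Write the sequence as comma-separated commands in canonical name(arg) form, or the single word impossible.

move(1), move(1)

initial: (2, 3) facing up
t=1 move(1) ⇒ (2, 4) facing up
t=2 move(1) ⇒ (2, 5) facing up
all 16 alternatives checked — unique.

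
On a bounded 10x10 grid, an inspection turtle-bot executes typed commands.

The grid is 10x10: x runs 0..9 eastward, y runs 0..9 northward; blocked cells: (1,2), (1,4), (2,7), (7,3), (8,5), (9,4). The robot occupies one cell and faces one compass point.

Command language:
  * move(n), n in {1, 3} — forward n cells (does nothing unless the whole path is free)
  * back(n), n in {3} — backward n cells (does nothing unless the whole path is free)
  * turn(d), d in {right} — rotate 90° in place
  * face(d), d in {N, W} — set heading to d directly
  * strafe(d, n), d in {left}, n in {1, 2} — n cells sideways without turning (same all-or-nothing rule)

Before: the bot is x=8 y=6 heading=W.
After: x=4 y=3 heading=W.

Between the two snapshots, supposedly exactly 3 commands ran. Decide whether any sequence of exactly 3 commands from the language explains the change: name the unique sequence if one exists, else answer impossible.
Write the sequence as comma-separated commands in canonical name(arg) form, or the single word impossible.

all 512 sequences checked — none match.

impossible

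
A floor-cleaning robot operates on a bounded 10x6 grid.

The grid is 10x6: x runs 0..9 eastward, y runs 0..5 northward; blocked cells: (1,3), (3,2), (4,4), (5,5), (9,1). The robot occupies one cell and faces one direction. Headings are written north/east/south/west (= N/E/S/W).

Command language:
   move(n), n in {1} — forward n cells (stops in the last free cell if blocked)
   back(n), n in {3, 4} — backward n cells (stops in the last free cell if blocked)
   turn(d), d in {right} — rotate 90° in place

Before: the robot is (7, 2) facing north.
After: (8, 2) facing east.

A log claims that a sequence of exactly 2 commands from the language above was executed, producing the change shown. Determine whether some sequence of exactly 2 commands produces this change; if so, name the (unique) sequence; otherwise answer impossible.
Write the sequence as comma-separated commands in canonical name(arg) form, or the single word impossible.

key: position moved to (8,2) AND the heading swung to E — translation plus rotation needed
from: (7, 2) facing north
1. turn(right) → (7, 2) facing east
2. move(1) → (8, 2) facing east
no rival 2-sequence matches.

turn(right), move(1)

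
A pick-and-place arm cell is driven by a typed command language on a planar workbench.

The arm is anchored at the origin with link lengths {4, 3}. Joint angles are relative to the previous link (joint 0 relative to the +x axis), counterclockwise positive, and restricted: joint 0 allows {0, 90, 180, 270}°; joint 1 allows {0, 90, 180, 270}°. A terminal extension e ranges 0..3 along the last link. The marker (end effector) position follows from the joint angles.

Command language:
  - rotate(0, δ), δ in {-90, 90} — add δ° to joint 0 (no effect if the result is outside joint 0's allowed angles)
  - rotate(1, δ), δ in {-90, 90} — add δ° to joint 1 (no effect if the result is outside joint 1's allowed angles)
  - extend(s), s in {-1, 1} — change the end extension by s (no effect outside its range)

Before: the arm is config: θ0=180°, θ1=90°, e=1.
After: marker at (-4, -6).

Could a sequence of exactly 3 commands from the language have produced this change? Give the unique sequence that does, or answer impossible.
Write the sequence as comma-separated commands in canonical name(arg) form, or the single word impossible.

extend(1), extend(1), extend(1)

t0: config: θ0=180°, θ1=90°, e=1
[1] after extend(1): config: θ0=180°, θ1=90°, e=2
[2] after extend(1): config: θ0=180°, θ1=90°, e=3
[3] after extend(1): config: θ0=180°, θ1=90°, e=3
no other 3-command option fits: unique.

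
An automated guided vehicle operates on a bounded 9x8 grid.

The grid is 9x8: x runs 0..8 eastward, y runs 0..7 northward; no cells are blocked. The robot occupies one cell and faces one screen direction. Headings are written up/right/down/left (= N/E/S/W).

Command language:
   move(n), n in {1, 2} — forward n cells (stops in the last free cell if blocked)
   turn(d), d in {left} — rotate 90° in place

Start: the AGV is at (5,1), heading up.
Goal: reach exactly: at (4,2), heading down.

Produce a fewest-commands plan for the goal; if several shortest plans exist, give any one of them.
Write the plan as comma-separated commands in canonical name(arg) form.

move(1), turn(left), move(1), turn(left)

begin: at (5,1), heading up
[1] after move(1): at (5,2), heading up
[2] after turn(left): at (5,2), heading left
[3] after move(1): at (4,2), heading left
[4] after turn(left): at (4,2), heading down
no 3-step plan works, so 4 is optimal.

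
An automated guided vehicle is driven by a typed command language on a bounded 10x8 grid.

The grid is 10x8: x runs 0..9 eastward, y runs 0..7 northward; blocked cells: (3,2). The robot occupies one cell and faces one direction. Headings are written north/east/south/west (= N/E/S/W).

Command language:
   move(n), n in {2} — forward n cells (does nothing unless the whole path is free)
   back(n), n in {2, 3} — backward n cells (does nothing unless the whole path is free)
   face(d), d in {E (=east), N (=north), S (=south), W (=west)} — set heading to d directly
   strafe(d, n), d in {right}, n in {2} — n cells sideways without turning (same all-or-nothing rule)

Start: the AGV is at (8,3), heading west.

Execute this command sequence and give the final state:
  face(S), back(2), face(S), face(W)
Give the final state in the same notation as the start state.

at (8,5), heading west

from: at (8,3), heading west
t=1 face(S) ⇒ at (8,3), heading south
t=2 back(2) ⇒ at (8,5), heading south
t=3 face(S) ⇒ at (8,5), heading south
t=4 face(W) ⇒ at (8,5), heading west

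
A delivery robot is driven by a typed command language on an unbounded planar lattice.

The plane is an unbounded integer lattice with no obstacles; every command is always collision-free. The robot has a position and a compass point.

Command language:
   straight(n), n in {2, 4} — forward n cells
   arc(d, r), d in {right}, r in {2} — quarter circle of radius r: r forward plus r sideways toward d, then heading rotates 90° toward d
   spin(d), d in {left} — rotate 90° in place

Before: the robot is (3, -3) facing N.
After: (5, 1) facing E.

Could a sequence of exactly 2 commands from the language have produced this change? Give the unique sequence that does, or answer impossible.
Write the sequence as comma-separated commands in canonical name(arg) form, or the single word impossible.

key: order matters: swapping straight(2) and arc(right, 2) lands elsewhere
start: (3, -3) facing N
[1] after straight(2): (3, -1) facing N
[2] after arc(right, 2): (5, 1) facing E
all 16 alternatives checked — unique.

straight(2), arc(right, 2)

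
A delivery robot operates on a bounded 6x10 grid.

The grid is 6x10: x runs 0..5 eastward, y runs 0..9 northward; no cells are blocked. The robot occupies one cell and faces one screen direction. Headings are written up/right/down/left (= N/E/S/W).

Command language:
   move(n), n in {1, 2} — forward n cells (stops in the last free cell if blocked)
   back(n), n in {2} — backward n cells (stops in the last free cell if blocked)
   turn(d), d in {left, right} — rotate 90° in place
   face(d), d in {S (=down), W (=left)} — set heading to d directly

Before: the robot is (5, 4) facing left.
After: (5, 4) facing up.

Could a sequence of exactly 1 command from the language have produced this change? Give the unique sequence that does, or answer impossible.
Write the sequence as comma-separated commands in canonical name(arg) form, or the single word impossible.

key: parked at (5,4) the whole time — nothing moves the robot
initial: (5, 4) facing left
t=1 turn(right) ⇒ (5, 4) facing up
no other 1-command option fits: unique.

turn(right)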